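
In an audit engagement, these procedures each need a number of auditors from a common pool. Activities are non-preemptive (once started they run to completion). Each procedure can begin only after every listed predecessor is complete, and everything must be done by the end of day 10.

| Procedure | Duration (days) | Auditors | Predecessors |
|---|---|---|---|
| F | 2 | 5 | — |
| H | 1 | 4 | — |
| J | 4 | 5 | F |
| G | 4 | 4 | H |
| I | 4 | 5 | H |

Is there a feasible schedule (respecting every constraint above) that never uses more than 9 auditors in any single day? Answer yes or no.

Schedule F@1, H@1, J@3, G@2, I@7: d1:9  d2:9  d3:9  d4:9  d5:9  d6:5  d7:5  d8:5  d9:5  d10:5 — peak 9 ≤ 9.

yes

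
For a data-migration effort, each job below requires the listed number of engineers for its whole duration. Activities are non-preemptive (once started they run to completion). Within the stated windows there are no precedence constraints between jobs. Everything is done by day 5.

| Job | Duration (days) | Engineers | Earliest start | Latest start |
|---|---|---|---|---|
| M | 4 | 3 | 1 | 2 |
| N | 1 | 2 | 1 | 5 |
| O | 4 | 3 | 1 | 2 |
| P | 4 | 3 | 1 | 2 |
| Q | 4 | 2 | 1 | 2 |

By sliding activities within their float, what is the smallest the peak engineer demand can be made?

Early-start (M@1, N@1, O@1, P@1, Q@1) gives peak 13: d1:13  d2:11  d3:11  d4:11  d5:0.
Shift Q→2.
Schedule M@1, N@1, O@1, P@1, Q@2: d1:11  d2:11  d3:11  d4:11  d5:2 — peak 11.

11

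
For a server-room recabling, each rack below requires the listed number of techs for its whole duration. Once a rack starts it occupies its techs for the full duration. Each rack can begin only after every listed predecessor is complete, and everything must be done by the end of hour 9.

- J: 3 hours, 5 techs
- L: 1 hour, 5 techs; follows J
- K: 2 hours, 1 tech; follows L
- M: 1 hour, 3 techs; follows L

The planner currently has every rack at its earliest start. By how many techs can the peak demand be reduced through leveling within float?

Early-start peak: h1:5  h2:5  h3:5  h4:5  h5:4  h6:1  h7:0  h8:0  h9:0 ⇒ 5.
Leveled (J@1, L@4, K@5, M@5): h1:5  h2:5  h3:5  h4:5  h5:4  h6:1  h7:0  h8:0  h9:0 ⇒ 5.
Reduction 5 − 5 = 0.

0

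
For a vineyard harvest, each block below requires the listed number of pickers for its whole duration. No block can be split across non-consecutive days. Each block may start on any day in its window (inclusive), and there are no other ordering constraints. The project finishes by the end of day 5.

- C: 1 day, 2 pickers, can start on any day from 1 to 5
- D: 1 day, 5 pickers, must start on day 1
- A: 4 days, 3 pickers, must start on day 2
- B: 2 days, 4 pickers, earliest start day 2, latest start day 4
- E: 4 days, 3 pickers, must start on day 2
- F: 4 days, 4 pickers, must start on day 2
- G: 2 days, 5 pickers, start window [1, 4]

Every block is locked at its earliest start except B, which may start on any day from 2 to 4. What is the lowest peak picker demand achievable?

B@2: d1:12  d2:19  d3:14  d4:10  d5:10 → peak 19
B@3: d1:12  d2:15  d3:14  d4:14  d5:10 → peak 15
B@4: d1:12  d2:15  d3:10  d4:14  d5:14 → peak 15
Best is B@3, peak 15.

15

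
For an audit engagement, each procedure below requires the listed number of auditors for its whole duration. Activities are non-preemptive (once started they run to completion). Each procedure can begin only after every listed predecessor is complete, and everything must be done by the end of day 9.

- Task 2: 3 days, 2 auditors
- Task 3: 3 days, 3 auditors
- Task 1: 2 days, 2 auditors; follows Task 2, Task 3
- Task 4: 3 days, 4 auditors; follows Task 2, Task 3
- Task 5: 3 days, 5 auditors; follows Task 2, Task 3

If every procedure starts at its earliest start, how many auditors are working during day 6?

9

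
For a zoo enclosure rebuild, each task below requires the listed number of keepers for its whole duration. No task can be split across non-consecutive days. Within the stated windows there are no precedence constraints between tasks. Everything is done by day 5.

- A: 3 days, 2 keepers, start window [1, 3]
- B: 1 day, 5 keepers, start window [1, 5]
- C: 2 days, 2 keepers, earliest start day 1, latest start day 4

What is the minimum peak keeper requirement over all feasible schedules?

5

Early-start (A@1, B@1, C@1) gives peak 9: d1:9  d2:4  d3:2  d4:0  d5:0.
Shift B→4.
Schedule A@1, B@4, C@1: d1:4  d2:4  d3:2  d4:5  d5:0 — peak 5.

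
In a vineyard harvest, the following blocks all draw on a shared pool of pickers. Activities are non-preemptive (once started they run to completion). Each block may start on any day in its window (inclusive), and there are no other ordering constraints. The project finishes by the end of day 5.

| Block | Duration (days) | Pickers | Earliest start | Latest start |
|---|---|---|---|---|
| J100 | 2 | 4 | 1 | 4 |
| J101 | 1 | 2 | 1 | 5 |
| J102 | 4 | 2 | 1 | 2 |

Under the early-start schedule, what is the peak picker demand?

Early-start schedule: J100@1, J101@1, J102@1.
Load per day: day 1: 8, day 2: 6, day 3: 2, day 4: 2, day 5: 0.
Peak is 8.

8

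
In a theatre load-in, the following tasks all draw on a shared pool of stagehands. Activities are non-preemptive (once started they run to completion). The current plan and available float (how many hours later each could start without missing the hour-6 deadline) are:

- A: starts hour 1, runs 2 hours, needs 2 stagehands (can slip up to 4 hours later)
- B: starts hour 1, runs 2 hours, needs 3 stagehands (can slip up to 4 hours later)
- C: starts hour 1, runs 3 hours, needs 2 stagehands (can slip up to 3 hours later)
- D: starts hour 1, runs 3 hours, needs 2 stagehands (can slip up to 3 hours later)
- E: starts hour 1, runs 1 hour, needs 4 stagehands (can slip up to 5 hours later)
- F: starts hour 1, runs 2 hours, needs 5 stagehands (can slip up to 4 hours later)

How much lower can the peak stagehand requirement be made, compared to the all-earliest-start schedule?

11

Early-start peak: h1:18  h2:14  h3:4  h4:0  h5:0  h6:0 ⇒ 18.
Leveled (A@1, B@1, C@1, D@3, E@4, F@5): h1:7  h2:7  h3:4  h4:6  h5:7  h6:5 ⇒ 7.
Reduction 18 − 7 = 11.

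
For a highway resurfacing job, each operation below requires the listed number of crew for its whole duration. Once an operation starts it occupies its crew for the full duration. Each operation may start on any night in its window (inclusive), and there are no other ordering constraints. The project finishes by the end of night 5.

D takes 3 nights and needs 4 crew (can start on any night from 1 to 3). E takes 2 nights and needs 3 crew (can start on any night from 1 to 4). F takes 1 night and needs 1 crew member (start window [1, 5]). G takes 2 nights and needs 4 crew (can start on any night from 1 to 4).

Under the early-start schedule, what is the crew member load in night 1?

12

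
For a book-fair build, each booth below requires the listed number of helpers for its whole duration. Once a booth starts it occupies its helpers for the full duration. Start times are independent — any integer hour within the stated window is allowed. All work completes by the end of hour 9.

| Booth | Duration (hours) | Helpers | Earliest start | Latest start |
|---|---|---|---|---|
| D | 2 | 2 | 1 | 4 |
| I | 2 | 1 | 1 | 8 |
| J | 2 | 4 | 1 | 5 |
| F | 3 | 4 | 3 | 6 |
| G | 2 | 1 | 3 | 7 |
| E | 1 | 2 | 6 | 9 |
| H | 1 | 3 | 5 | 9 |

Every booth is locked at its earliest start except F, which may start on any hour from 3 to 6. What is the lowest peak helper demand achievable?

7

F@3: h1:7  h2:7  h3:5  h4:5  h5:7  h6:2  h7:0  h8:0  h9:0 → peak 7
F@4: h1:7  h2:7  h3:1  h4:5  h5:7  h6:6  h7:0  h8:0  h9:0 → peak 7
F@5: h1:7  h2:7  h3:1  h4:1  h5:7  h6:6  h7:4  h8:0  h9:0 → peak 7
F@6: h1:7  h2:7  h3:1  h4:1  h5:3  h6:6  h7:4  h8:4  h9:0 → peak 7
Best is F@3, peak 7.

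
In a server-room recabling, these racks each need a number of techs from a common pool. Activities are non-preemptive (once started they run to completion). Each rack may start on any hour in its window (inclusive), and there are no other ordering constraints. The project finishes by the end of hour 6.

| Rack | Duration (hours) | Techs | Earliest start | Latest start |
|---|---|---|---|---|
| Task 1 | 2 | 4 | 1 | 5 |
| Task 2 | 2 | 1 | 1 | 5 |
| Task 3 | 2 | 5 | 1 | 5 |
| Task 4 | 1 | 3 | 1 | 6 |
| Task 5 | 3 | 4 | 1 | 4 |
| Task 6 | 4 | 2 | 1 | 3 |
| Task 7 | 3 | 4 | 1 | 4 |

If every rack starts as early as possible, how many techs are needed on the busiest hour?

Early-start schedule: Task 1@1, Task 2@1, Task 3@1, Task 4@1, Task 5@1, Task 6@1, Task 7@1.
Load per hour: hour 1: 23, hour 2: 20, hour 3: 10, hour 4: 2, hour 5: 0, hour 6: 0.
Peak is 23.

23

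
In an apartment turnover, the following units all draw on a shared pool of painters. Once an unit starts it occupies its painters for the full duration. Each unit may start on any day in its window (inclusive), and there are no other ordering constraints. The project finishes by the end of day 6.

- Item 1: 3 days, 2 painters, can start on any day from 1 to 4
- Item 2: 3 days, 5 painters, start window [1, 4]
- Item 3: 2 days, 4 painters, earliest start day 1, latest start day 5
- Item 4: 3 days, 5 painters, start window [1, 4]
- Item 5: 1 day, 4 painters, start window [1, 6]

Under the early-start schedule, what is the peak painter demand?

20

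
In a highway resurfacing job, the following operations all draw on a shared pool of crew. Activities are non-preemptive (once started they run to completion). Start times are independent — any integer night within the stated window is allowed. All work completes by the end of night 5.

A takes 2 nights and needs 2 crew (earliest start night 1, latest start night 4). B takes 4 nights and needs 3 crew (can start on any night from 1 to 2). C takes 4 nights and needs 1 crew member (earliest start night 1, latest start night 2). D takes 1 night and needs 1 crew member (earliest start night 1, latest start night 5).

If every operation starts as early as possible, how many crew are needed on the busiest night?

7

Early-start schedule: A@1, B@1, C@1, D@1.
Load per night: night 1: 7, night 2: 6, night 3: 4, night 4: 4, night 5: 0.
Peak is 7.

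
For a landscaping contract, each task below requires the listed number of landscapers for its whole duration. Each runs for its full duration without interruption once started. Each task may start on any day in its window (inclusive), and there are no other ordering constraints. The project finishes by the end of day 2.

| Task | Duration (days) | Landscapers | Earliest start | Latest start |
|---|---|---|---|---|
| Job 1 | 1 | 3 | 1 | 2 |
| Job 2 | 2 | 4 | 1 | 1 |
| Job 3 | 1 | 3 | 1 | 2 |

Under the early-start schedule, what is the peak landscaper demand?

10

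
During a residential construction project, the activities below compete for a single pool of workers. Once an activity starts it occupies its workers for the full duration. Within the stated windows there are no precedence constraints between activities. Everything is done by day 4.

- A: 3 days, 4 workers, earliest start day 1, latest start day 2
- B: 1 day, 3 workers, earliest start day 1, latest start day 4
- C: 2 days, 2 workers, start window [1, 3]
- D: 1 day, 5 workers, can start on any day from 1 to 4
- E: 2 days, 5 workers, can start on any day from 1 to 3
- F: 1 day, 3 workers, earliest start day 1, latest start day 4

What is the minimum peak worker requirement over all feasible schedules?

Early-start (A@1, B@1, C@1, D@1, E@1, F@1) gives peak 22: d1:22  d2:11  d3:4  d4:0.
Shift D→4, E→3, F→2.
Schedule A@1, B@1, C@1, D@4, E@3, F@2: d1:9  d2:9  d3:9  d4:10 — peak 10.
Total worker-days = 37 over 4 days ⇒ peak ≥ ⌈37/4⌉ = 10, so 10 is optimal.

10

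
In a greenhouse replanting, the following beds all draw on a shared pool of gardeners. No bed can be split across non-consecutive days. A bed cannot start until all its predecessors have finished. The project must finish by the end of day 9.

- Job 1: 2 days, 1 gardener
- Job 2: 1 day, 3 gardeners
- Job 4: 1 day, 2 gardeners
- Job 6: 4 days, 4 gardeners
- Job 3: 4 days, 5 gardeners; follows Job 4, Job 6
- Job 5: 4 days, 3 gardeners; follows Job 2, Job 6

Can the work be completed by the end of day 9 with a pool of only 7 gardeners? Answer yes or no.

no

The minimum achievable peak is 8; 7 < 8, so no feasible schedule stays within the cap.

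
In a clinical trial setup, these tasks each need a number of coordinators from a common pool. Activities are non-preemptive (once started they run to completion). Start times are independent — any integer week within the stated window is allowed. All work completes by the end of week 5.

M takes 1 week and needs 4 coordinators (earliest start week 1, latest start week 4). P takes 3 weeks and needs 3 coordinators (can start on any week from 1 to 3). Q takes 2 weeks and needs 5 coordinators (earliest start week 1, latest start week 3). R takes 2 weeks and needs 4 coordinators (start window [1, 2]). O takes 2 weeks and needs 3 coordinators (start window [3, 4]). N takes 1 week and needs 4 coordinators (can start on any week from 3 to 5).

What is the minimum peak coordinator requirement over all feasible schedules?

10

Early-start (M@1, P@1, Q@1, R@1, O@3, N@3) gives peak 16: w1:16  w2:12  w3:10  w4:3  w5:0.
Shift P→3, R→2, N→4.
Schedule M@1, P@3, Q@1, R@2, O@3, N@4: w1:9  w2:9  w3:10  w4:10  w5:3 — peak 10.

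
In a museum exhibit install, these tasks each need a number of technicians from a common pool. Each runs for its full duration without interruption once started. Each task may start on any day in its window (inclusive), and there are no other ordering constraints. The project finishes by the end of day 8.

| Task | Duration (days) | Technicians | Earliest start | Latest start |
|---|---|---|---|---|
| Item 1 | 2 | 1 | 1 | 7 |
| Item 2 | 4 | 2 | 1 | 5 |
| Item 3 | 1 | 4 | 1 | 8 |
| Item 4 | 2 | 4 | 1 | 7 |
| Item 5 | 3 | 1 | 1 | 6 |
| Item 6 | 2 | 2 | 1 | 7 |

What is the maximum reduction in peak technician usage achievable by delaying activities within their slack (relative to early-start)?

Early-start peak: d1:14  d2:10  d3:3  d4:2  d5:0  d6:0  d7:0  d8:0 ⇒ 14.
Leveled (Item 1@1, Item 2@1, Item 3@6, Item 4@7, Item 5@1, Item 6@4): d1:4  d2:4  d3:3  d4:4  d5:2  d6:4  d7:4  d8:4 ⇒ 4.
Reduction 14 − 4 = 10.

10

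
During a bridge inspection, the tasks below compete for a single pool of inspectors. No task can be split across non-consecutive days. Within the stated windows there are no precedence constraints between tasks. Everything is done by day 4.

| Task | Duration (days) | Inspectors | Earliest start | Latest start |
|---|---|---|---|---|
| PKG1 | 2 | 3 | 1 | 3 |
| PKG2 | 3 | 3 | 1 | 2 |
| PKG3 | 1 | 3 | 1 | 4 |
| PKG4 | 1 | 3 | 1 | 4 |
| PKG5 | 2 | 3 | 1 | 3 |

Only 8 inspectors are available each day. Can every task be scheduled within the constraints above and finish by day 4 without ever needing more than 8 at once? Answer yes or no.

no

The minimum achievable peak is 9; 8 < 9, so no feasible schedule stays within the cap.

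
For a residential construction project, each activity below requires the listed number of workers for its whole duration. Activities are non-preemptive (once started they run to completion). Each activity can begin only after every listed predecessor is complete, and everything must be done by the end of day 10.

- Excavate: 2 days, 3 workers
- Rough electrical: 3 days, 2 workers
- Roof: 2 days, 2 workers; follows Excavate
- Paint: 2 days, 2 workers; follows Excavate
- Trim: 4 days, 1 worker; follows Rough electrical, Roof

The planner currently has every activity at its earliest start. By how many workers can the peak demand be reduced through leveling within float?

2

Early-start peak: d1:5  d2:5  d3:6  d4:4  d5:1  d6:1  d7:1  d8:1  d9:0  d10:0 ⇒ 6.
Leveled (Excavate@1, Rough electrical@3, Roof@3, Paint@5, Trim@6): d1:3  d2:3  d3:4  d4:4  d5:4  d6:3  d7:1  d8:1  d9:1  d10:0 ⇒ 4.
Reduction 6 − 4 = 2.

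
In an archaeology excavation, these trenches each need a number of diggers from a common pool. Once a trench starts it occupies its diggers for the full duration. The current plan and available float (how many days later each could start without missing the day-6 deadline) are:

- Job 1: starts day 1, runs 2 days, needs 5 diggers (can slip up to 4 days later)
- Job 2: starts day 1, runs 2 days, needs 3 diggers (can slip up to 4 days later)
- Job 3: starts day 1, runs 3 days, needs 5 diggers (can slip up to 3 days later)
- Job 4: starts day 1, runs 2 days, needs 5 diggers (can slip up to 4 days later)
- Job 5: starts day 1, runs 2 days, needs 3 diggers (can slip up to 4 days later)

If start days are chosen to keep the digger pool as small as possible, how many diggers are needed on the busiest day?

Early-start (Job 1@1, Job 2@1, Job 3@1, Job 4@1, Job 5@1) gives peak 21: d1:21  d2:21  d3:5  d4:0  d5:0  d6:0.
Shift Job 3→3, Job 4→3, Job 5→5.
Schedule Job 1@1, Job 2@1, Job 3@3, Job 4@3, Job 5@5: d1:8  d2:8  d3:10  d4:10  d5:8  d6:3 — peak 10.

10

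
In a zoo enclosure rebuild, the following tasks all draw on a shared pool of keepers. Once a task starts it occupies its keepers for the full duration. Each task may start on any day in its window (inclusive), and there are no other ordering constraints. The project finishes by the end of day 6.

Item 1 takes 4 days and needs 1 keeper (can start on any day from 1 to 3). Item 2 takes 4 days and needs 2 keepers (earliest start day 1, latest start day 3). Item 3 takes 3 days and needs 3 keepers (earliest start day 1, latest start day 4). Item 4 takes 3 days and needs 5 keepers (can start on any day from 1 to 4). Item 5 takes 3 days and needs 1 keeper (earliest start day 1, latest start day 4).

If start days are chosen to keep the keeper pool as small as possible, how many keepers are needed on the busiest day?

8

Early-start (Item 1@1, Item 2@1, Item 3@1, Item 4@1, Item 5@1) gives peak 12: d1:12  d2:12  d3:12  d4:3  d5:0  d6:0.
Shift Item 4→4.
Schedule Item 1@1, Item 2@1, Item 3@1, Item 4@4, Item 5@1: d1:7  d2:7  d3:7  d4:8  d5:5  d6:5 — peak 8.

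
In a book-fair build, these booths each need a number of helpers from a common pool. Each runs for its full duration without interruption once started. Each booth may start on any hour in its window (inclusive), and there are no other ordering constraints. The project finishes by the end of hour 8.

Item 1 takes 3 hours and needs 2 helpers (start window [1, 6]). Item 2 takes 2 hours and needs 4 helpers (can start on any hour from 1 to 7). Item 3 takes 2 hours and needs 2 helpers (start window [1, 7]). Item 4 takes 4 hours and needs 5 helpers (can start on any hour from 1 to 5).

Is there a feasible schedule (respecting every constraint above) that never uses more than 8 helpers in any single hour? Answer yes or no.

Schedule Item 1@1, Item 2@1, Item 3@3, Item 4@5: h1:6  h2:6  h3:4  h4:2  h5:5  h6:5  h7:5  h8:5 — peak 6 ≤ 8.

yes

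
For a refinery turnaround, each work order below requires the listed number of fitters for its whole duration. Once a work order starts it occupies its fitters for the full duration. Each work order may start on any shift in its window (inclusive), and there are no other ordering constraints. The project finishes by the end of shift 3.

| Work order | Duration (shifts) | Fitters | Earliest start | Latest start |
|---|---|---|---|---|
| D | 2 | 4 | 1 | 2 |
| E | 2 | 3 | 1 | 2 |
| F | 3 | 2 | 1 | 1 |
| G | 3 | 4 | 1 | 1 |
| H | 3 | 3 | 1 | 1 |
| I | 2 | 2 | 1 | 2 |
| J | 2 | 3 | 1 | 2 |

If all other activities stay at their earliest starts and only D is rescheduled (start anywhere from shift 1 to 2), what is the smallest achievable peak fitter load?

D@1: s1:21  s2:21  s3:9 → peak 21
D@2: s1:17  s2:21  s3:13 → peak 21
Best is D@1, peak 21.

21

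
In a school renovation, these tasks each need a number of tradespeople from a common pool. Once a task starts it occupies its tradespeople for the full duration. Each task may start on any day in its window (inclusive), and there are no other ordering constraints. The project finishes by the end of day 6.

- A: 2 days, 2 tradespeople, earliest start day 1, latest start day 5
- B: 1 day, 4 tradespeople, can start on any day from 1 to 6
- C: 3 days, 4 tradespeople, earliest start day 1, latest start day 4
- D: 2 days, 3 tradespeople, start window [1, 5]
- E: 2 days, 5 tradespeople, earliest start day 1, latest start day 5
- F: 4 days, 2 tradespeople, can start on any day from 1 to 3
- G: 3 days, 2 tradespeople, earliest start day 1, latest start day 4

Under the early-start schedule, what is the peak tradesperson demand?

22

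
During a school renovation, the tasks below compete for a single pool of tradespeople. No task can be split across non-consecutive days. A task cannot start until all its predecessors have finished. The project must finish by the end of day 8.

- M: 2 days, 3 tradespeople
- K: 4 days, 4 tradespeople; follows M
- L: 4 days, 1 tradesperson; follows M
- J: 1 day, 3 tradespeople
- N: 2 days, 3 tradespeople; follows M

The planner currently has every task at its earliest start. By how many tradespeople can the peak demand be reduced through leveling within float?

Early-start peak: d1:6  d2:3  d3:8  d4:8  d5:5  d6:5  d7:0  d8:0 ⇒ 8.
Leveled (M@1, K@3, L@3, J@1, N@7): d1:6  d2:3  d3:5  d4:5  d5:5  d6:5  d7:3  d8:3 ⇒ 6.
Reduction 8 − 6 = 2.

2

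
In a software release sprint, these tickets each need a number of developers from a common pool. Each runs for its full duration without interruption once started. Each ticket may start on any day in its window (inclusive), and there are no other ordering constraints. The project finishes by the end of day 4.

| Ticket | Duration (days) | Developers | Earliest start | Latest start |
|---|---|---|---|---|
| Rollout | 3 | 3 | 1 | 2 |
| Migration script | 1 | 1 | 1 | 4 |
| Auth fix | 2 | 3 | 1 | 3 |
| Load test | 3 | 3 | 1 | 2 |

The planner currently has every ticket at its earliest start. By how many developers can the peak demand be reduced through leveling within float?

1

Early-start peak: d1:10  d2:9  d3:6  d4:0 ⇒ 10.
Leveled (Rollout@1, Migration script@1, Auth fix@1, Load test@2): d1:7  d2:9  d3:6  d4:3 ⇒ 9.
Reduction 10 − 9 = 1.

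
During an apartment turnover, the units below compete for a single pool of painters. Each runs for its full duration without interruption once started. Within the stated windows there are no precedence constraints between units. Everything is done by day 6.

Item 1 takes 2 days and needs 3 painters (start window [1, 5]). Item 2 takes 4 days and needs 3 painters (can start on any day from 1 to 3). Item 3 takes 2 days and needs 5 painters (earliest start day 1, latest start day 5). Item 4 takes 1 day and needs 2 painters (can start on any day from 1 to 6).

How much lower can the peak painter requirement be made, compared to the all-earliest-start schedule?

Early-start peak: d1:13  d2:11  d3:3  d4:3  d5:0  d6:0 ⇒ 13.
Leveled (Item 1@1, Item 2@1, Item 3@5, Item 4@3): d1:6  d2:6  d3:5  d4:3  d5:5  d6:5 ⇒ 6.
Reduction 13 − 6 = 7.

7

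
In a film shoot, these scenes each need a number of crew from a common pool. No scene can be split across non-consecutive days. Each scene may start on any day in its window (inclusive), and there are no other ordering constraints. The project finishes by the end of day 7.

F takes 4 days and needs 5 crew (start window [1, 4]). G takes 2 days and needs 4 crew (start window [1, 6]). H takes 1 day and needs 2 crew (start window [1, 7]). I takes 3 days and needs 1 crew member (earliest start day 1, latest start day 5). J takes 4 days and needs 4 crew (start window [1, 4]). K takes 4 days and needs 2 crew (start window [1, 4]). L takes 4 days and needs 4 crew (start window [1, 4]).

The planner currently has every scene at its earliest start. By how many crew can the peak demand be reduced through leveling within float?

Early-start peak: d1:22  d2:20  d3:16  d4:15  d5:0  d6:0  d7:0 ⇒ 22.
Leveled (F@1, G@1, H@1, I@1, J@2, K@3, L@4): d1:12  d2:14  d3:12  d4:15  d5:10  d6:6  d7:4 ⇒ 15.
Reduction 22 − 15 = 7.

7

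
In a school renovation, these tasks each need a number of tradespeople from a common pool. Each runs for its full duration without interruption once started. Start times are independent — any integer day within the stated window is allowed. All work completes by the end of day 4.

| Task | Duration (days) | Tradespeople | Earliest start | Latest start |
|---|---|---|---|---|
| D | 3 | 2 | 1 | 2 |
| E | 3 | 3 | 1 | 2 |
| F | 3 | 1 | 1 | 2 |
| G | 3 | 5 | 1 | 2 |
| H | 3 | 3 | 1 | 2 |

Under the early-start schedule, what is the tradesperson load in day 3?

At early start, day 3 has: D, E, F, G, H.
Demand: 2 + 3 + 1 + 5 + 3 = 14.

14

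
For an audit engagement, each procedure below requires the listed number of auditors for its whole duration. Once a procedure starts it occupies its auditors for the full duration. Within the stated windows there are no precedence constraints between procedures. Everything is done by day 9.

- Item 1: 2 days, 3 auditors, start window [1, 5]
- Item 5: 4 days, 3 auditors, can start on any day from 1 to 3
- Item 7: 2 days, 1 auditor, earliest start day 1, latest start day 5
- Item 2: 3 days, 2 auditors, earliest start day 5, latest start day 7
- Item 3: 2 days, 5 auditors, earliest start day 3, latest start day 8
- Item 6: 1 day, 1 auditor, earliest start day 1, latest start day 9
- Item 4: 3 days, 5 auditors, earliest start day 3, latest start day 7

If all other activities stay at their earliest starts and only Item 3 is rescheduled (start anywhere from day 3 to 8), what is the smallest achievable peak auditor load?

8

Item 3@3: d1:8  d2:7  d3:13  d4:13  d5:7  d6:2  d7:2  d8:0  d9:0 → peak 13
Item 3@4: d1:8  d2:7  d3:8  d4:13  d5:12  d6:2  d7:2  d8:0  d9:0 → peak 13
Item 3@5: d1:8  d2:7  d3:8  d4:8  d5:12  d6:7  d7:2  d8:0  d9:0 → peak 12
Item 3@6: d1:8  d2:7  d3:8  d4:8  d5:7  d6:7  d7:7  d8:0  d9:0 → peak 8
Item 3@7: d1:8  d2:7  d3:8  d4:8  d5:7  d6:2  d7:7  d8:5  d9:0 → peak 8
Item 3@8: d1:8  d2:7  d3:8  d4:8  d5:7  d6:2  d7:2  d8:5  d9:5 → peak 8
Best is Item 3@6, peak 8.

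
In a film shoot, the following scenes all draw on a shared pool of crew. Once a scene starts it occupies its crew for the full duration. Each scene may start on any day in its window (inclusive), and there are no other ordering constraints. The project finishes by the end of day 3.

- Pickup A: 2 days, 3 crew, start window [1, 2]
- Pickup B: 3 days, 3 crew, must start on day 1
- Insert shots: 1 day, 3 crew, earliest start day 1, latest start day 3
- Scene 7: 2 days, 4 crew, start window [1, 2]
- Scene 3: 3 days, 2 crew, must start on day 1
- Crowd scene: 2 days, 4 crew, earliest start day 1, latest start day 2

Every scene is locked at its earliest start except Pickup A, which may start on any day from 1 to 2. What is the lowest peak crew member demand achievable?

Pickup A@1: d1:19  d2:16  d3:5 → peak 19
Pickup A@2: d1:16  d2:16  d3:8 → peak 16
Best is Pickup A@2, peak 16.

16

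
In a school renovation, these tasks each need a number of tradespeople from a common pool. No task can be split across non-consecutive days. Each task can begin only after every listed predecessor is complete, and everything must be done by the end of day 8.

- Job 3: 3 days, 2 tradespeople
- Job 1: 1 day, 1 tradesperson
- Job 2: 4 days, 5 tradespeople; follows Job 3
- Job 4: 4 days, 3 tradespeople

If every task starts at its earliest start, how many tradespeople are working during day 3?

5

At early start, day 3 has: Job 3, Job 4.
Demand: 2 + 3 = 5.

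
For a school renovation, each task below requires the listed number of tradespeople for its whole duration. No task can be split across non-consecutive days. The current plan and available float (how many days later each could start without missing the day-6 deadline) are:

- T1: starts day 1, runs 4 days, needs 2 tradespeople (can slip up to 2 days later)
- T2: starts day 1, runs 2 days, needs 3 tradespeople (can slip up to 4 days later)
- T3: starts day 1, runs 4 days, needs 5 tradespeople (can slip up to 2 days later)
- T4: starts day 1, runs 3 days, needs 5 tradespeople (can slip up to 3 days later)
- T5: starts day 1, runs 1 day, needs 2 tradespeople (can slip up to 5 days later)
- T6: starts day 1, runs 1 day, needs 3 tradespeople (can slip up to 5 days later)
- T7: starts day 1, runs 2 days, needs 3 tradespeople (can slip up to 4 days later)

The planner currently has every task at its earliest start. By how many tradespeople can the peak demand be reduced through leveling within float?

11

Early-start peak: d1:23  d2:18  d3:12  d4:7  d5:0  d6:0 ⇒ 23.
Leveled (T1@1, T2@1, T3@1, T4@3, T5@1, T6@5, T7@5): d1:12  d2:10  d3:12  d4:12  d5:11  d6:3 ⇒ 12.
Reduction 23 − 12 = 11.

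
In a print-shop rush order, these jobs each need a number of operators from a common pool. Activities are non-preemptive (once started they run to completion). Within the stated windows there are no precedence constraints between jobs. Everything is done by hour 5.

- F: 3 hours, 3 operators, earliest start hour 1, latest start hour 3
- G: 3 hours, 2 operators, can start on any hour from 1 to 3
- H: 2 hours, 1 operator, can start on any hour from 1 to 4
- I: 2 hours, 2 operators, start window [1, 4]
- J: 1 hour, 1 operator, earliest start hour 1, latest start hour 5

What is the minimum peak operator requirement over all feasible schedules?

5

Early-start (F@1, G@1, H@1, I@1, J@1) gives peak 9: h1:9  h2:8  h3:5  h4:0  h5:0.
Shift H→4, I→4, J→4.
Schedule F@1, G@1, H@4, I@4, J@4: h1:5  h2:5  h3:5  h4:4  h5:3 — peak 5.
Total operator-hours = 22 over 5 hours ⇒ peak ≥ ⌈22/5⌉ = 5, so 5 is optimal.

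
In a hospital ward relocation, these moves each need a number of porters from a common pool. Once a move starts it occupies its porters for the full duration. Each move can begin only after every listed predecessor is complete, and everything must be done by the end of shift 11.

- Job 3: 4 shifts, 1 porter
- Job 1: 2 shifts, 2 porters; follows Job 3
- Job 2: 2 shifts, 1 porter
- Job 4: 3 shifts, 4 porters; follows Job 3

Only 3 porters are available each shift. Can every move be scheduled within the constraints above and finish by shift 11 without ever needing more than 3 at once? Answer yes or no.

The minimum achievable peak is 4; 3 < 4, so no feasible schedule stays within the cap.

no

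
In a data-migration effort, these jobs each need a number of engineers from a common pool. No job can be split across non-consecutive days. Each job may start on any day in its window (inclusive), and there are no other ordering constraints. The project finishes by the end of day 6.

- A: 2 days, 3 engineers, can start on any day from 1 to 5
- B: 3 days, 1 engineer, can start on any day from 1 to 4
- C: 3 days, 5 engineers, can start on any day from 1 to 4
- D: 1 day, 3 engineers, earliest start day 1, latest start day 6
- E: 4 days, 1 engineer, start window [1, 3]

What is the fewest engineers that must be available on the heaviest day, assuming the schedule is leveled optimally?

Early-start (A@1, B@1, C@1, D@1, E@1) gives peak 13: d1:13  d2:10  d3:7  d4:1  d5:0  d6:0.
Shift C→4, D→3.
Schedule A@1, B@1, C@4, D@3, E@1: d1:5  d2:5  d3:5  d4:6  d5:5  d6:5 — peak 6.
Total engineer-days = 31 over 6 days ⇒ peak ≥ ⌈31/6⌉ = 6, so 6 is optimal.

6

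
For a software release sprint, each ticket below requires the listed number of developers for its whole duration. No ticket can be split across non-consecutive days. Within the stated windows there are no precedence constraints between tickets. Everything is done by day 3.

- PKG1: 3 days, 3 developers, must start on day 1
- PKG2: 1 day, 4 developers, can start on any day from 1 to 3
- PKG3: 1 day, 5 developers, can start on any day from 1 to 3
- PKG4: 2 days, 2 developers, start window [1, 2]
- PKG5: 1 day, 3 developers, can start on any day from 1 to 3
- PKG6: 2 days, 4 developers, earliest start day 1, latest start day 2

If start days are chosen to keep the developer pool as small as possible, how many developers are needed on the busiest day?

12

Early-start (PKG1@1, PKG2@1, PKG3@1, PKG4@1, PKG5@1, PKG6@1) gives peak 21: d1:21  d2:9  d3:3.
Shift PKG4→2, PKG5→2, PKG6→2.
Schedule PKG1@1, PKG2@1, PKG3@1, PKG4@2, PKG5@2, PKG6@2: d1:12  d2:12  d3:9 — peak 12.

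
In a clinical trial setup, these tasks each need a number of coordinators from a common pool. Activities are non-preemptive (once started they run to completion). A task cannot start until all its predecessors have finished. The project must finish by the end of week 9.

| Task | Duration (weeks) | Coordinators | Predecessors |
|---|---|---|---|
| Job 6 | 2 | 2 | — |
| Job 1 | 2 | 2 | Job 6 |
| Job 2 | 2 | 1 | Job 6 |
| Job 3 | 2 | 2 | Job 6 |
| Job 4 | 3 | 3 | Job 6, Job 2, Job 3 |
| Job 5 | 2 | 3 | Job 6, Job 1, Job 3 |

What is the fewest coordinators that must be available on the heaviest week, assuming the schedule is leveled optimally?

Early-start (Job 6@1, Job 1@3, Job 2@3, Job 3@3, Job 4@5, Job 5@5) gives peak 6: w1:2  w2:2  w3:5  w4:5  w5:6  w6:6  w7:3  w8:0  w9:0.
Shift Job 2→5, Job 4→7.
Schedule Job 6@1, Job 1@3, Job 2@5, Job 3@3, Job 4@7, Job 5@5: w1:2  w2:2  w3:4  w4:4  w5:4  w6:4  w7:3  w8:3  w9:3 — peak 4.
Total coordinator-weeks = 29 over 9 weeks ⇒ peak ≥ ⌈29/9⌉ = 4, so 4 is optimal.

4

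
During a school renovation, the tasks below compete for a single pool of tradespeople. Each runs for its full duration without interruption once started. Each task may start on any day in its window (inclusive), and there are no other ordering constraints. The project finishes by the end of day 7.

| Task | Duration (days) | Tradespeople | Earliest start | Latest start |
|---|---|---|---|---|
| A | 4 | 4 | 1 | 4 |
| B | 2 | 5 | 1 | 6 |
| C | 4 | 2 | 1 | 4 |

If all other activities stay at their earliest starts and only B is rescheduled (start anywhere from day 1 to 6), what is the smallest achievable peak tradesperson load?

6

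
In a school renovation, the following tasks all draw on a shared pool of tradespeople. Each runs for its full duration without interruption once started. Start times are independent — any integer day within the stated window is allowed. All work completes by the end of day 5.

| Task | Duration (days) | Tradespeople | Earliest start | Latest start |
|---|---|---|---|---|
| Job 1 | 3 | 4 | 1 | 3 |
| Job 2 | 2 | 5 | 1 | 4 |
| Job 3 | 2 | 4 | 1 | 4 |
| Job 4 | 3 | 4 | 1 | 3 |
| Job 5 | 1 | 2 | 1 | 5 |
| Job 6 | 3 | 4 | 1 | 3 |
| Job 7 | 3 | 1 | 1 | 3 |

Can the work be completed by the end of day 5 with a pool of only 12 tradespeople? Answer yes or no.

The minimum achievable peak is 13; 12 < 13, so no feasible schedule stays within the cap.

no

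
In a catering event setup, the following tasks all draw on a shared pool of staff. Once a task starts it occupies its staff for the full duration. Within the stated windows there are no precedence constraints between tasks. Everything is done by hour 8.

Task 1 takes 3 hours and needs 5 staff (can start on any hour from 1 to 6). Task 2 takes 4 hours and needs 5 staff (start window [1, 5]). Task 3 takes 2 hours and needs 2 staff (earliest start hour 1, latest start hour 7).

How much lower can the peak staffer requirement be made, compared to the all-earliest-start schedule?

Early-start peak: h1:12  h2:12  h3:10  h4:5  h5:0  h6:0  h7:0  h8:0 ⇒ 12.
Leveled (Task 1@1, Task 2@4, Task 3@1): h1:7  h2:7  h3:5  h4:5  h5:5  h6:5  h7:5  h8:0 ⇒ 7.
Reduction 12 − 7 = 5.

5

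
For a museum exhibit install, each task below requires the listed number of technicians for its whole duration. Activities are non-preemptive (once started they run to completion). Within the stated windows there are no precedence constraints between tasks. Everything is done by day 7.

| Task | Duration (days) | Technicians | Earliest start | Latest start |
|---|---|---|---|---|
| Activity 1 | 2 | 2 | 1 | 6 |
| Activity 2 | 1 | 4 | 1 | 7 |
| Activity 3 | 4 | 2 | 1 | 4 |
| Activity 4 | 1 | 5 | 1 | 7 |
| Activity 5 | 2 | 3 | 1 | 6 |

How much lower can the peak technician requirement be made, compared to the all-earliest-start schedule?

Early-start peak: d1:16  d2:7  d3:2  d4:2  d5:0  d6:0  d7:0 ⇒ 16.
Leveled (Activity 1@1, Activity 2@5, Activity 3@1, Activity 4@6, Activity 5@3): d1:4  d2:4  d3:5  d4:5  d5:4  d6:5  d7:0 ⇒ 5.
Reduction 16 − 5 = 11.

11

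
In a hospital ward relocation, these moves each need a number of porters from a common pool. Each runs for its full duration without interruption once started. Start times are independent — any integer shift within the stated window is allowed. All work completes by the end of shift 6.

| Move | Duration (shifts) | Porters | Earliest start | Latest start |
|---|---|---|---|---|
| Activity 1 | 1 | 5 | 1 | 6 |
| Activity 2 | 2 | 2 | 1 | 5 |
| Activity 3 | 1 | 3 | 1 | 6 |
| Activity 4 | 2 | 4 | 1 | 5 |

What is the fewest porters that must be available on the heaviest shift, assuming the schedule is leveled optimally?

5

Early-start (Activity 1@1, Activity 2@1, Activity 3@1, Activity 4@1) gives peak 14: s1:14  s2:6  s3:0  s4:0  s5:0  s6:0.
Shift Activity 2→2, Activity 3→2, Activity 4→4.
Schedule Activity 1@1, Activity 2@2, Activity 3@2, Activity 4@4: s1:5  s2:5  s3:2  s4:4  s5:4  s6:0 — peak 5.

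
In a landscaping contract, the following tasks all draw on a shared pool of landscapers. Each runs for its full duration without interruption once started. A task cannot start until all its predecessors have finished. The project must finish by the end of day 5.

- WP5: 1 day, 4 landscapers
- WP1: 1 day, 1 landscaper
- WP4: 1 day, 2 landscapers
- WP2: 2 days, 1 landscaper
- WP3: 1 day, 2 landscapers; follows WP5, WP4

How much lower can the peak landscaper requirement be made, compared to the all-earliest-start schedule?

4

Early-start peak: d1:8  d2:3  d3:0  d4:0  d5:0 ⇒ 8.
Leveled (WP5@1, WP1@2, WP4@2, WP2@2, WP3@3): d1:4  d2:4  d3:3  d4:0  d5:0 ⇒ 4.
Reduction 8 − 4 = 4.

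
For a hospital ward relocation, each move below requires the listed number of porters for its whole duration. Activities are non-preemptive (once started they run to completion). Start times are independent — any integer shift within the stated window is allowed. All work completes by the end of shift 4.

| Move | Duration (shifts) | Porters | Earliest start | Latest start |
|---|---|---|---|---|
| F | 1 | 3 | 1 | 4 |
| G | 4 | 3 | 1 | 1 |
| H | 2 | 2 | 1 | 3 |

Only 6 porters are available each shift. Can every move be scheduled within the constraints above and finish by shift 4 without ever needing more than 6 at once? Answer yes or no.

yes

Schedule F@1, G@1, H@2: s1:6  s2:5  s3:5  s4:3 — peak 6 ≤ 6.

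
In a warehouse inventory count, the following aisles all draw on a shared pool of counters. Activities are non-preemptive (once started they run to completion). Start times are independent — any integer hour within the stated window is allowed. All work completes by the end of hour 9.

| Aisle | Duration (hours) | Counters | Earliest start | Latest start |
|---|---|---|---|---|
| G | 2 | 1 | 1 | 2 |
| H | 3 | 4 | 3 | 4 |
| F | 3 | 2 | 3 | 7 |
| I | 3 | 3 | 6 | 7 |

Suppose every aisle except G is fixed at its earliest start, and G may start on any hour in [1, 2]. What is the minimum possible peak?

6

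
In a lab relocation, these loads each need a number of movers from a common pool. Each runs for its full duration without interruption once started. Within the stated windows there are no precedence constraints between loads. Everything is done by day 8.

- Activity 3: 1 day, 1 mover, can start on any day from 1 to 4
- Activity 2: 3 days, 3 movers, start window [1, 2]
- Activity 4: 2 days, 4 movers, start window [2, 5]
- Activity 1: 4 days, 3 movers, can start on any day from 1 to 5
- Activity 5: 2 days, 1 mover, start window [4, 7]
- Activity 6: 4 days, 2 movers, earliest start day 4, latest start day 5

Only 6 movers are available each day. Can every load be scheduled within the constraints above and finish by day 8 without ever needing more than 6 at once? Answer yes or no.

yes

Schedule Activity 3@1, Activity 2@2, Activity 4@5, Activity 1@1, Activity 5@7, Activity 6@5: d1:4  d2:6  d3:6  d4:6  d5:6  d6:6  d7:3  d8:3 — peak 6 ≤ 6.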